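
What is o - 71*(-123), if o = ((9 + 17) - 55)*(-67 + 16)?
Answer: 10212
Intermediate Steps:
o = 1479 (o = (26 - 55)*(-51) = -29*(-51) = 1479)
o - 71*(-123) = 1479 - 71*(-123) = 1479 + 8733 = 10212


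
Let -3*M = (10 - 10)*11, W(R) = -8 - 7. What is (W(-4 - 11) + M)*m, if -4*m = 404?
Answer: 1515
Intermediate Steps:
m = -101 (m = -¼*404 = -101)
W(R) = -15
M = 0 (M = -(10 - 10)*11/3 = -0*11 = -⅓*0 = 0)
(W(-4 - 11) + M)*m = (-15 + 0)*(-101) = -15*(-101) = 1515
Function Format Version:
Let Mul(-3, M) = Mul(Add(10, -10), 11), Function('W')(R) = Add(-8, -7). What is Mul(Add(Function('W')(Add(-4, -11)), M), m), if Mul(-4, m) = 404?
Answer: 1515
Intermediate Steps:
m = -101 (m = Mul(Rational(-1, 4), 404) = -101)
Function('W')(R) = -15
M = 0 (M = Mul(Rational(-1, 3), Mul(Add(10, -10), 11)) = Mul(Rational(-1, 3), Mul(0, 11)) = Mul(Rational(-1, 3), 0) = 0)
Mul(Add(Function('W')(Add(-4, -11)), M), m) = Mul(Add(-15, 0), -101) = Mul(-15, -101) = 1515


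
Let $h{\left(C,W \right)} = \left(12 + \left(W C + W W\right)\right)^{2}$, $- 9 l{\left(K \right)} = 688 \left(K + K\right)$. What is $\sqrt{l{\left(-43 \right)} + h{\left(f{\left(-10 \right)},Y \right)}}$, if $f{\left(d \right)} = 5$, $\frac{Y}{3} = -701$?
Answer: $\frac{2 \sqrt{43800028564073}}{3} \approx 4.4121 \cdot 10^{6}$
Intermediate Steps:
$Y = -2103$ ($Y = 3 \left(-701\right) = -2103$)
$l{\left(K \right)} = - \frac{1376 K}{9}$ ($l{\left(K \right)} = - \frac{688 \left(K + K\right)}{9} = - \frac{688 \cdot 2 K}{9} = - \frac{1376 K}{9}$)
$h{\left(C,W \right)} = \left(12 + W^{2} + C W\right)^{2}$ ($h{\left(C,W \right)} = \left(12 + \left(C W + W^{2}\right)\right)^{2} = \left(12 + \left(W^{2} + C W\right)\right)^{2} = \left(12 + W^{2} + C W\right)^{2}$)
$\sqrt{l{\left(-43 \right)} + h{\left(f{\left(-10 \right)},Y \right)}} = \sqrt{\left(- \frac{1376}{9}\right) \left(-43\right) + \left(12 + \left(-2103\right)^{2} + 5 \left(-2103\right)\right)^{2}} = \sqrt{\frac{59168}{9} + \left(12 + 4422609 - 10515\right)^{2}} = \sqrt{\frac{59168}{9} + 4412106^{2}} = \sqrt{\frac{59168}{9} + 19466679355236} = \sqrt{\frac{175200114256292}{9}} = \frac{2 \sqrt{43800028564073}}{3}$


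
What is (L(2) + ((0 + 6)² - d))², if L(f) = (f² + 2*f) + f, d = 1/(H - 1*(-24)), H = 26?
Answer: 5285401/2500 ≈ 2114.2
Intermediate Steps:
d = 1/50 (d = 1/(26 - 1*(-24)) = 1/(26 + 24) = 1/50 ≈ 0.020000)
L(f) = f² + 3*f
(L(2) + ((0 + 6)² - d))² = (2*(3 + 2) + ((0 + 6)² - 1*1/50))² = (2*5 + (6² - 1/50))² = (10 + (36 - 1/50))² = (10 + 1799/50)² = (2299/50)² = 5285401/2500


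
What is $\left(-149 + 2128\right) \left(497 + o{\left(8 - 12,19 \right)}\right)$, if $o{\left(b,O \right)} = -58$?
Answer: $868781$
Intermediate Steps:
$\left(-149 + 2128\right) \left(497 + o{\left(8 - 12,19 \right)}\right) = \left(-149 + 2128\right) \left(497 - 58\right) = 1979 \cdot 439 = 868781$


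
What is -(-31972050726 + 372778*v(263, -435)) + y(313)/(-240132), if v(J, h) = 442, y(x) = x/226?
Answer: 1726175896645980887/54269832 ≈ 3.1807e+10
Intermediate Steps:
y(x) = x/226 (y(x) = x*(1/226) = x/226)
-(-31972050726 + 372778*v(263, -435)) + y(313)/(-240132) = -372778/(1/(442 - 85767)) + ((1/226)*313)/(-240132) = -372778/(1/(-85325)) + (313/226)*(-1/240132) = -372778/(-1/85325) - 313/54269832 = -372778*(-85325) - 313/54269832 = 31807282850 - 313/54269832 = 1726175896645980887/54269832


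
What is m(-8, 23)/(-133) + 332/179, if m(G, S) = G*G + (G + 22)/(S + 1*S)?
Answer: 750847/547561 ≈ 1.3713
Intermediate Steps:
m(G, S) = G**2 + (22 + G)/(2*S) (m(G, S) = G**2 + (22 + G)/(S + S) = G**2 + (22 + G)/((2*S)) = G**2 + (22 + G)*(1/(2*S)) = G**2 + (22 + G)/(2*S))
m(-8, 23)/(-133) + 332/179 = ((11 + (1/2)*(-8) + 23*(-8)**2)/23)/(-133) + 332/179 = ((11 - 4 + 23*64)/23)*(-1/133) + 332*(1/179) = ((11 - 4 + 1472)/23)*(-1/133) + 332/179 = ((1/23)*1479)*(-1/133) + 332/179 = (1479/23)*(-1/133) + 332/179 = -1479/3059 + 332/179 = 750847/547561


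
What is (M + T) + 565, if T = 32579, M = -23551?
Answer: 9593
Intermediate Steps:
(M + T) + 565 = (-23551 + 32579) + 565 = 9028 + 565 = 9593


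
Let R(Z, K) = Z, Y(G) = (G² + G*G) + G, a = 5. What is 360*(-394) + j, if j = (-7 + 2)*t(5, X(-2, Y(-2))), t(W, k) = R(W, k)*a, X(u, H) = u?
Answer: -141965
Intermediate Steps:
Y(G) = G + 2*G² (Y(G) = (G² + G²) + G = 2*G² + G = G + 2*G²)
t(W, k) = 5*W (t(W, k) = W*5 = 5*W)
j = -125 (j = (-7 + 2)*(5*5) = -5*25 = -125)
360*(-394) + j = 360*(-394) - 125 = -141840 - 125 = -141965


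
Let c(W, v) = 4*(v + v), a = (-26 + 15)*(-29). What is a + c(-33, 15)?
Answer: 439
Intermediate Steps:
a = 319 (a = -11*(-29) = 319)
c(W, v) = 8*v (c(W, v) = 4*(2*v) = 8*v)
a + c(-33, 15) = 319 + 8*15 = 319 + 120 = 439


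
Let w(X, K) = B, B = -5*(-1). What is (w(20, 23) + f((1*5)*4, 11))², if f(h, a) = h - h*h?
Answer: 140625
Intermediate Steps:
f(h, a) = h - h²
B = 5
w(X, K) = 5
(w(20, 23) + f((1*5)*4, 11))² = (5 + ((1*5)*4)*(1 - 1*5*4))² = (5 + (5*4)*(1 - 5*4))² = (5 + 20*(1 - 1*20))² = (5 + 20*(1 - 20))² = (5 + 20*(-19))² = (5 - 380)² = (-375)² = 140625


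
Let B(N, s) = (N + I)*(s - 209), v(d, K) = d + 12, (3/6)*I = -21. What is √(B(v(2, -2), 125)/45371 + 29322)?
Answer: √60360254201994/45371 ≈ 171.24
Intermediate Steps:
I = -42 (I = 2*(-21) = -42)
v(d, K) = 12 + d
B(N, s) = (-209 + s)*(-42 + N) (B(N, s) = (N - 42)*(s - 209) = (-42 + N)*(-209 + s) = (-209 + s)*(-42 + N))
√(B(v(2, -2), 125)/45371 + 29322) = √((8778 - 209*(12 + 2) - 42*125 + (12 + 2)*125)/45371 + 29322) = √((8778 - 209*14 - 5250 + 14*125)*(1/45371) + 29322) = √((8778 - 2926 - 5250 + 1750)*(1/45371) + 29322) = √(2352*(1/45371) + 29322) = √(2352/45371 + 29322) = √(1330370814/45371) = √60360254201994/45371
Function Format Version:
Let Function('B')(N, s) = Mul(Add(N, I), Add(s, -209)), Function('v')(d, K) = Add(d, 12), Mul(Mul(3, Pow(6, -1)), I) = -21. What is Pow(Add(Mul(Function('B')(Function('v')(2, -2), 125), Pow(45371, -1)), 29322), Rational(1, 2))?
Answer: Mul(Rational(1, 45371), Pow(60360254201994, Rational(1, 2))) ≈ 171.24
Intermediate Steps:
I = -42 (I = Mul(2, -21) = -42)
Function('v')(d, K) = Add(12, d)
Function('B')(N, s) = Mul(Add(-209, s), Add(-42, N)) (Function('B')(N, s) = Mul(Add(N, -42), Add(s, -209)) = Mul(Add(-42, N), Add(-209, s)) = Mul(Add(-209, s), Add(-42, N)))
Pow(Add(Mul(Function('B')(Function('v')(2, -2), 125), Pow(45371, -1)), 29322), Rational(1, 2)) = Pow(Add(Mul(Add(8778, Mul(-209, Add(12, 2)), Mul(-42, 125), Mul(Add(12, 2), 125)), Pow(45371, -1)), 29322), Rational(1, 2)) = Pow(Add(Mul(Add(8778, Mul(-209, 14), -5250, Mul(14, 125)), Rational(1, 45371)), 29322), Rational(1, 2)) = Pow(Add(Mul(Add(8778, -2926, -5250, 1750), Rational(1, 45371)), 29322), Rational(1, 2)) = Pow(Add(Mul(2352, Rational(1, 45371)), 29322), Rational(1, 2)) = Pow(Add(Rational(2352, 45371), 29322), Rational(1, 2)) = Pow(Rational(1330370814, 45371), Rational(1, 2)) = Mul(Rational(1, 45371), Pow(60360254201994, Rational(1, 2)))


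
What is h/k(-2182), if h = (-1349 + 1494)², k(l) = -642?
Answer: -21025/642 ≈ -32.749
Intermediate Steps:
h = 21025 (h = 145² = 21025)
h/k(-2182) = 21025/(-642) = 21025*(-1/642) = -21025/642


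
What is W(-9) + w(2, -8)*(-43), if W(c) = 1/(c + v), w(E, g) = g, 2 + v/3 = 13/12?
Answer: 16164/47 ≈ 343.92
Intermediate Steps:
v = -11/4 (v = -6 + 3*(13/12) = -6 + 13/4 = -11/4 ≈ -2.7500)
W(c) = 1/(-11/4 + c) (W(c) = 1/(c - 11/4) = 1/(-11/4 + c))
W(-9) + w(2, -8)*(-43) = 4/(-11 + 4*(-9)) - 8*(-43) = 4/(-11 - 36) + 344 = 4/(-47) + 344 = 4*(-1/47) + 344 = -4/47 + 344 = 16164/47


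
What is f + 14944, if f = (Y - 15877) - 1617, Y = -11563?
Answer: -14113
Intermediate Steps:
f = -29057 (f = (-11563 - 15877) - 1617 = -27440 - 1617 = -29057)
f + 14944 = -29057 + 14944 = -14113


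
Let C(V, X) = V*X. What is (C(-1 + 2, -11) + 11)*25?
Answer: 0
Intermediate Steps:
(C(-1 + 2, -11) + 11)*25 = ((-1 + 2)*(-11) + 11)*25 = (1*(-11) + 11)*25 = (-11 + 11)*25 = 0*25 = 0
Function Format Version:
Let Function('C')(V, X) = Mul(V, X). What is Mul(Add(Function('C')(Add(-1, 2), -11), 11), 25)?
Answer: 0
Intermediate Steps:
Mul(Add(Function('C')(Add(-1, 2), -11), 11), 25) = Mul(Add(Mul(Add(-1, 2), -11), 11), 25) = Mul(Add(Mul(1, -11), 11), 25) = Mul(Add(-11, 11), 25) = Mul(0, 25) = 0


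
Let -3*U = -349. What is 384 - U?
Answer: 803/3 ≈ 267.67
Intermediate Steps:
U = 349/3 (U = -1/3*(-349) = 349/3 ≈ 116.33)
384 - U = 384 - 1*349/3 = 384 - 349/3 = 803/3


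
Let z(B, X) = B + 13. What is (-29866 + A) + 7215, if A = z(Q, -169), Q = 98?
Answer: -22540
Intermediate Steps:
z(B, X) = 13 + B
A = 111 (A = 13 + 98 = 111)
(-29866 + A) + 7215 = (-29866 + 111) + 7215 = -29755 + 7215 = -22540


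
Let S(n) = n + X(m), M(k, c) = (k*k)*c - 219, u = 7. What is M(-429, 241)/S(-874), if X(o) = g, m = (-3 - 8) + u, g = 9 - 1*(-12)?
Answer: -44353662/853 ≈ -51997.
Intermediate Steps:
g = 21 (g = 9 + 12 = 21)
M(k, c) = -219 + c*k² (M(k, c) = k²*c - 219 = c*k² - 219 = -219 + c*k²)
m = -4 (m = (-3 - 8) + 7 = -11 + 7 = -4)
X(o) = 21
S(n) = 21 + n (S(n) = n + 21 = 21 + n)
M(-429, 241)/S(-874) = (-219 + 241*(-429)²)/(21 - 874) = (-219 + 241*184041)/(-853) = (-219 + 44353881)*(-1/853) = 44353662*(-1/853) = -44353662/853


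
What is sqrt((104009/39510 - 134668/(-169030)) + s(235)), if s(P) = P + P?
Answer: sqrt(938456506423079366)/44522502 ≈ 21.758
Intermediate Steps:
s(P) = 2*P
sqrt((104009/39510 - 134668/(-169030)) + s(235)) = sqrt((104009/39510 - 134668/(-169030)) + 2*235) = sqrt((104009*(1/39510) - 134668*(-1/169030)) + 470) = sqrt((104009/39510 + 67334/84515) + 470) = sqrt(458027479/133567506 + 470) = sqrt(63234755299/133567506) = sqrt(938456506423079366)/44522502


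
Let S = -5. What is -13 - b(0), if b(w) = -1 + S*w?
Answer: -12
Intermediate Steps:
b(w) = -1 - 5*w
-13 - b(0) = -13 - (-1 - 5*0) = -13 - (-1 + 0) = -13 - 1*(-1) = -13 + 1 = -12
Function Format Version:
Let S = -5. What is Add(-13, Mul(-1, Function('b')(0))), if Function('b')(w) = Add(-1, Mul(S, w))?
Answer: -12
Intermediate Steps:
Function('b')(w) = Add(-1, Mul(-5, w))
Add(-13, Mul(-1, Function('b')(0))) = Add(-13, Mul(-1, Add(-1, Mul(-5, 0)))) = Add(-13, Mul(-1, Add(-1, 0))) = Add(-13, Mul(-1, -1)) = Add(-13, 1) = -12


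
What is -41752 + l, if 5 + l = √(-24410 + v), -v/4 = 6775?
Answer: -41757 + I*√51510 ≈ -41757.0 + 226.96*I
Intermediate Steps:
v = -27100 (v = -4*6775 = -27100)
l = -5 + I*√51510 (l = -5 + √(-24410 - 27100) = -5 + √(-51510) = -5 + I*√51510 ≈ -5.0 + 226.96*I)
-41752 + l = -41752 + (-5 + I*√51510) = -41757 + I*√51510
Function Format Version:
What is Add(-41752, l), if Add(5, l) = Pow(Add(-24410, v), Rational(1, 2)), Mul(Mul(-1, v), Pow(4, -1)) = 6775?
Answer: Add(-41757, Mul(I, Pow(51510, Rational(1, 2)))) ≈ Add(-41757., Mul(226.96, I))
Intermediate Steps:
v = -27100 (v = Mul(-4, 6775) = -27100)
l = Add(-5, Mul(I, Pow(51510, Rational(1, 2)))) (l = Add(-5, Pow(Add(-24410, -27100), Rational(1, 2))) = Add(-5, Pow(-51510, Rational(1, 2))) = Add(-5, Mul(I, Pow(51510, Rational(1, 2)))) ≈ Add(-5.0000, Mul(226.96, I)))
Add(-41752, l) = Add(-41752, Add(-5, Mul(I, Pow(51510, Rational(1, 2))))) = Add(-41757, Mul(I, Pow(51510, Rational(1, 2))))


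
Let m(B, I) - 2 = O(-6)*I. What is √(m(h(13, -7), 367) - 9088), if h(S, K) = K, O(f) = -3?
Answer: I*√10187 ≈ 100.93*I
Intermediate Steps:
m(B, I) = 2 - 3*I
√(m(h(13, -7), 367) - 9088) = √((2 - 3*367) - 9088) = √((2 - 1101) - 9088) = √(-1099 - 9088) = √(-10187) = I*√10187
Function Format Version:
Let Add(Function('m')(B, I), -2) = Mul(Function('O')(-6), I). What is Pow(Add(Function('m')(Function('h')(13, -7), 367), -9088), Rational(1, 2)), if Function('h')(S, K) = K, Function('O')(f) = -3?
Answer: Mul(I, Pow(10187, Rational(1, 2))) ≈ Mul(100.93, I)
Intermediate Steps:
Function('m')(B, I) = Add(2, Mul(-3, I))
Pow(Add(Function('m')(Function('h')(13, -7), 367), -9088), Rational(1, 2)) = Pow(Add(Add(2, Mul(-3, 367)), -9088), Rational(1, 2)) = Pow(Add(Add(2, -1101), -9088), Rational(1, 2)) = Pow(Add(-1099, -9088), Rational(1, 2)) = Pow(-10187, Rational(1, 2)) = Mul(I, Pow(10187, Rational(1, 2)))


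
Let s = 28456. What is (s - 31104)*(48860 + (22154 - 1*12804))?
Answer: -154140080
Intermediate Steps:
(s - 31104)*(48860 + (22154 - 1*12804)) = (28456 - 31104)*(48860 + (22154 - 1*12804)) = -2648*(48860 + (22154 - 12804)) = -2648*(48860 + 9350) = -2648*58210 = -154140080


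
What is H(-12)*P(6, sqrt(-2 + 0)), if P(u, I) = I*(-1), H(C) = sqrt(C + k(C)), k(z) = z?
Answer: 4*sqrt(3) ≈ 6.9282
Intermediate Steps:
H(C) = sqrt(2)*sqrt(C) (H(C) = sqrt(C + C) = sqrt(2*C) = sqrt(2)*sqrt(C))
P(u, I) = -I
H(-12)*P(6, sqrt(-2 + 0)) = (sqrt(2)*sqrt(-12))*(-sqrt(-2 + 0)) = (sqrt(2)*(2*I*sqrt(3)))*(-sqrt(-2)) = (2*I*sqrt(6))*(-I*sqrt(2)) = 4*sqrt(3)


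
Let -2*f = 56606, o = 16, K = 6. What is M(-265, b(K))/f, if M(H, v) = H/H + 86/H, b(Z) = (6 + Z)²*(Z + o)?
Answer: -179/7500295 ≈ -2.3866e-5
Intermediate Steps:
b(Z) = (6 + Z)²*(16 + Z) (b(Z) = (6 + Z)²*(Z + 16) = (6 + Z)²*(16 + Z))
f = -28303 (f = -½*56606 = -28303)
M(H, v) = 1 + 86/H
M(-265, b(K))/f = ((86 - 265)/(-265))/(-28303) = -1/265*(-179)*(-1/28303) = (179/265)*(-1/28303) = -179/7500295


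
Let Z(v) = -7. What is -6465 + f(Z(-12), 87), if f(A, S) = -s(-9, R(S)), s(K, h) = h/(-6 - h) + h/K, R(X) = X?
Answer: -600259/93 ≈ -6454.4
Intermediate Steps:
s(K, h) = h/K + h/(-6 - h)
f(A, S) = S*(15 + S)/(9*(6 + S)) (f(A, S) = -S*(6 + S - 1*(-9))/((-9)*(6 + S)) = -S*(-1)*(6 + S + 9)/(9*(6 + S)) = -S*(-1)*(15 + S)/(9*(6 + S)) = -(-1)*S*(15 + S)/(9*(6 + S)) = S*(15 + S)/(9*(6 + S)))
-6465 + f(Z(-12), 87) = -6465 + (⅑)*87*(15 + 87)/(6 + 87) = -6465 + (⅑)*87*102/93 = -6465 + (⅑)*87*(1/93)*102 = -6465 + 986/93 = -600259/93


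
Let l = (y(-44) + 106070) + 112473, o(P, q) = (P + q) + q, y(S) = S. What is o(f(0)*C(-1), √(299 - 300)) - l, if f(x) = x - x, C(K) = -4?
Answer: -218499 + 2*I ≈ -2.185e+5 + 2.0*I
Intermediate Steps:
f(x) = 0
o(P, q) = P + 2*q
l = 218499 (l = (-44 + 106070) + 112473 = 106026 + 112473 = 218499)
o(f(0)*C(-1), √(299 - 300)) - l = (0*(-4) + 2*√(299 - 300)) - 1*218499 = (0 + 2*√(-1)) - 218499 = (0 + 2*I) - 218499 = 2*I - 218499 = -218499 + 2*I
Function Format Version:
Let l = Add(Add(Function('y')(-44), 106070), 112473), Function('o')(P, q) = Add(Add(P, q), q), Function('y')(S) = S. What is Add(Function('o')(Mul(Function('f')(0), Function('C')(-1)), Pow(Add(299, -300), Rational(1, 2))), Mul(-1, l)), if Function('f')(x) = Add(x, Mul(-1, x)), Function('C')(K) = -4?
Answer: Add(-218499, Mul(2, I)) ≈ Add(-2.1850e+5, Mul(2.0000, I))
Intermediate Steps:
Function('f')(x) = 0
Function('o')(P, q) = Add(P, Mul(2, q))
l = 218499 (l = Add(Add(-44, 106070), 112473) = Add(106026, 112473) = 218499)
Add(Function('o')(Mul(Function('f')(0), Function('C')(-1)), Pow(Add(299, -300), Rational(1, 2))), Mul(-1, l)) = Add(Add(Mul(0, -4), Mul(2, Pow(Add(299, -300), Rational(1, 2)))), Mul(-1, 218499)) = Add(Add(0, Mul(2, Pow(-1, Rational(1, 2)))), -218499) = Add(Add(0, Mul(2, I)), -218499) = Add(Mul(2, I), -218499) = Add(-218499, Mul(2, I))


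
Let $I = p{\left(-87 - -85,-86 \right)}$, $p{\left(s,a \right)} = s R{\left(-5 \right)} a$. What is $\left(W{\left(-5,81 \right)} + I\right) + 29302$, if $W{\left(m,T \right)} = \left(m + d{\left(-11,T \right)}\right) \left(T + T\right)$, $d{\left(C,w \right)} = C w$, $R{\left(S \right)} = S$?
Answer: $-116710$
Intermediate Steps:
$p{\left(s,a \right)} = - 5 a s$ ($p{\left(s,a \right)} = s \left(-5\right) a = - 5 s a = - 5 a s$)
$W{\left(m,T \right)} = 2 T \left(m - 11 T\right)$ ($W{\left(m,T \right)} = \left(m - 11 T\right) \left(T + T\right) = \left(m - 11 T\right) 2 T = 2 T \left(m - 11 T\right)$)
$I = -860$ ($I = \left(-5\right) \left(-86\right) \left(-87 - -85\right) = \left(-5\right) \left(-86\right) \left(-87 + 85\right) = \left(-5\right) \left(-86\right) \left(-2\right) = -860$)
$\left(W{\left(-5,81 \right)} + I\right) + 29302 = \left(2 \cdot 81 \left(-5 - 891\right) - 860\right) + 29302 = \left(2 \cdot 81 \left(-896\right) - 860\right) + 29302 = \left(-145152 - 860\right) + 29302 = -146012 + 29302 = -116710$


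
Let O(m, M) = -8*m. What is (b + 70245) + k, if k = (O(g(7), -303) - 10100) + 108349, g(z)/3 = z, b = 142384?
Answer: 310710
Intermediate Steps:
g(z) = 3*z
k = 98081 (k = (-24*7 - 10100) + 108349 = (-8*21 - 10100) + 108349 = (-168 - 10100) + 108349 = -10268 + 108349 = 98081)
(b + 70245) + k = (142384 + 70245) + 98081 = 212629 + 98081 = 310710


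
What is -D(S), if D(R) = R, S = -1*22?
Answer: 22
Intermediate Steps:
S = -22
-D(S) = -1*(-22) = 22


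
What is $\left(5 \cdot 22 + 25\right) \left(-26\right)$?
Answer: $-3510$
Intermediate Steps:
$\left(5 \cdot 22 + 25\right) \left(-26\right) = \left(110 + 25\right) \left(-26\right) = 135 \left(-26\right) = -3510$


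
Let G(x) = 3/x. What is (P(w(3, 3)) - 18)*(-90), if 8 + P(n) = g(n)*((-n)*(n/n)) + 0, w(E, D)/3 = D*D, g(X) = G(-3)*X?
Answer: -63270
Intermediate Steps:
g(X) = -X (g(X) = (3/(-3))*X = (3*(-1/3))*X = -X)
w(E, D) = 3*D**2 (w(E, D) = 3*(D*D) = 3*D**2)
P(n) = -8 + n**2 (P(n) = -8 + ((-n)*((-n)*(n/n)) + 0) = -8 + ((-n)*(-n*1) + 0) = -8 + ((-n)*(-n) + 0) = -8 + (n**2 + 0) = -8 + n**2)
(P(w(3, 3)) - 18)*(-90) = ((-8 + (3*3**2)**2) - 18)*(-90) = ((-8 + (3*9)**2) - 18)*(-90) = ((-8 + 27**2) - 18)*(-90) = ((-8 + 729) - 18)*(-90) = (721 - 18)*(-90) = 703*(-90) = -63270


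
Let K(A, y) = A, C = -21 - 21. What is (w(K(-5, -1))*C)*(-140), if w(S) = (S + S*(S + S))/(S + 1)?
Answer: -66150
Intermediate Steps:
C = -42
w(S) = (S + 2*S²)/(1 + S) (w(S) = (S + S*(2*S))/(1 + S) = (S + 2*S²)/(1 + S))
(w(K(-5, -1))*C)*(-140) = (-5*(1 + 2*(-5))/(1 - 5)*(-42))*(-140) = (-5*(1 - 10)/(-4)*(-42))*(-140) = (-5*(-¼)*(-9)*(-42))*(-140) = -45/4*(-42)*(-140) = (945/2)*(-140) = -66150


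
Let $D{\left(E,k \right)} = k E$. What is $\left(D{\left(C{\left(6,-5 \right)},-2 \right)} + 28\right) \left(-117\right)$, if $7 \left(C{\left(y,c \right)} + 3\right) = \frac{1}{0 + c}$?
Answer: $- \frac{139464}{35} \approx -3984.7$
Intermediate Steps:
$C{\left(y,c \right)} = -3 + \frac{1}{7 c}$ ($C{\left(y,c \right)} = -3 + \frac{1}{7 \left(0 + c\right)} = -3 + \frac{1}{7 c}$)
$D{\left(E,k \right)} = E k$
$\left(D{\left(C{\left(6,-5 \right)},-2 \right)} + 28\right) \left(-117\right) = \left(\left(-3 + \frac{1}{7 \left(-5\right)}\right) \left(-2\right) + 28\right) \left(-117\right) = \left(\left(-3 + \frac{1}{7} \left(- \frac{1}{5}\right)\right) \left(-2\right) + 28\right) \left(-117\right) = \left(\left(-3 - \frac{1}{35}\right) \left(-2\right) + 28\right) \left(-117\right) = \left(\left(- \frac{106}{35}\right) \left(-2\right) + 28\right) \left(-117\right) = \left(\frac{212}{35} + 28\right) \left(-117\right) = \frac{1192}{35} \left(-117\right) = - \frac{139464}{35}$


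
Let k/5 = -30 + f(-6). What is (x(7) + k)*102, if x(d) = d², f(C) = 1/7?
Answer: -71604/7 ≈ -10229.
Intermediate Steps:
f(C) = ⅐
k = -1045/7 (k = 5*(-30 + ⅐) = 5*(-209/7) = -1045/7 ≈ -149.29)
(x(7) + k)*102 = (7² - 1045/7)*102 = (49 - 1045/7)*102 = -702/7*102 = -71604/7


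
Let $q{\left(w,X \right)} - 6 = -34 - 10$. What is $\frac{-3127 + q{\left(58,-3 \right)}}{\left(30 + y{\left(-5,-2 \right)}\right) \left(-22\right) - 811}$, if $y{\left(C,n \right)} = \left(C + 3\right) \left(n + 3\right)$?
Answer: $\frac{3165}{1427} \approx 2.2179$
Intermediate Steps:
$q{\left(w,X \right)} = -38$ ($q{\left(w,X \right)} = 6 - 44 = -38$)
$y{\left(C,n \right)} = \left(3 + C\right) \left(3 + n\right)$
$\frac{-3127 + q{\left(58,-3 \right)}}{\left(30 + y{\left(-5,-2 \right)}\right) \left(-22\right) - 811} = \frac{-3127 - 38}{\left(30 + \left(9 + 3 \left(-5\right) + 3 \left(-2\right) - -10\right)\right) \left(-22\right) - 811} = - \frac{3165}{\left(30 + \left(9 - 15 - 6 + 10\right)\right) \left(-22\right) - 811} = - \frac{3165}{\left(30 - 2\right) \left(-22\right) - 811} = - \frac{3165}{28 \left(-22\right) - 811} = - \frac{3165}{-616 - 811} = - \frac{3165}{-1427} = \left(-3165\right) \left(- \frac{1}{1427}\right) = \frac{3165}{1427}$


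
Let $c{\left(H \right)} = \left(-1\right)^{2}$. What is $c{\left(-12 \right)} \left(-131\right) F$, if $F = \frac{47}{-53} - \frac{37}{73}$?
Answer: $\frac{706352}{3869} \approx 182.57$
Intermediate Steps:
$F = - \frac{5392}{3869}$ ($F = 47 \left(- \frac{1}{53}\right) - \frac{37}{73} = - \frac{47}{53} - \frac{37}{73} = - \frac{5392}{3869} \approx -1.3936$)
$c{\left(H \right)} = 1$
$c{\left(-12 \right)} \left(-131\right) F = 1 \left(-131\right) \left(- \frac{5392}{3869}\right) = \left(-131\right) \left(- \frac{5392}{3869}\right) = \frac{706352}{3869}$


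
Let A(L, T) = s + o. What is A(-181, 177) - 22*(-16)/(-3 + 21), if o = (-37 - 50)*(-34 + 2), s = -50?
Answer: 24782/9 ≈ 2753.6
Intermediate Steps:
o = 2784 (o = -87*(-32) = 2784)
A(L, T) = 2734 (A(L, T) = -50 + 2784 = 2734)
A(-181, 177) - 22*(-16)/(-3 + 21) = 2734 - 22*(-16)/(-3 + 21) = 2734 - (-352)/18 = 2734 - 1*(-176/9) = 2734 + 176/9 = 24782/9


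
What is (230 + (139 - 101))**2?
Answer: 71824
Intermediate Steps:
(230 + (139 - 101))**2 = (230 + 38)**2 = 268**2 = 71824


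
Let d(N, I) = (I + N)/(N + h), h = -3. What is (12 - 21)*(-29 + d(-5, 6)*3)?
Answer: 2115/8 ≈ 264.38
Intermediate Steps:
d(N, I) = (I + N)/(-3 + N) (d(N, I) = (I + N)/(N - 3) = (I + N)/(-3 + N))
(12 - 21)*(-29 + d(-5, 6)*3) = (12 - 21)*(-29 + ((6 - 5)/(-3 - 5))*3) = -9*(-29 + (1/(-8))*3) = -9*(-29 - ⅛*1*3) = -9*(-29 - ⅛*3) = -9*(-29 - 3/8) = -9*(-235/8) = 2115/8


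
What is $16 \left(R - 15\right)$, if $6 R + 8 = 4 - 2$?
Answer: $-256$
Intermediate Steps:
$R = -1$ ($R = - \frac{4}{3} + \frac{4 - 2}{6} = - \frac{4}{3} + \frac{1}{6} \cdot 2 = - \frac{4}{3} + \frac{1}{3} = -1$)
$16 \left(R - 15\right) = 16 \left(-1 - 15\right) = 16 \left(-16\right) = -256$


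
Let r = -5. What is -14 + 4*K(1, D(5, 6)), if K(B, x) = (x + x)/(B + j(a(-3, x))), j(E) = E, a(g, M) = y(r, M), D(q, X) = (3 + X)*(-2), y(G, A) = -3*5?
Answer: -26/7 ≈ -3.7143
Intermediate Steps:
y(G, A) = -15
D(q, X) = -6 - 2*X
a(g, M) = -15
K(B, x) = 2*x/(-15 + B) (K(B, x) = (x + x)/(B - 15) = (2*x)/(-15 + B) = 2*x/(-15 + B))
-14 + 4*K(1, D(5, 6)) = -14 + 4*(2*(-6 - 2*6)/(-15 + 1)) = -14 + 4*(2*(-6 - 12)/(-14)) = -14 + 4*(2*(-18)*(-1/14)) = -14 + 4*(18/7) = -14 + 72/7 = -26/7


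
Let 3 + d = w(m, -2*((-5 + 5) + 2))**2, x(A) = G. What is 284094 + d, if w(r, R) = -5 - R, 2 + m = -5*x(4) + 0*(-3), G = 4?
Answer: 284092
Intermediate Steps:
x(A) = 4
m = -22 (m = -2 + (-5*4 + 0*(-3)) = -2 + (-20 + 0) = -2 - 20 = -22)
d = -2 (d = -3 + (-5 - (-2)*((-5 + 5) + 2))**2 = -3 + (-5 - (-2)*(0 + 2))**2 = -3 + (-5 - (-2)*2)**2 = -3 + (-5 - 1*(-4))**2 = -3 + (-5 + 4)**2 = -3 + (-1)**2 = -3 + 1 = -2)
284094 + d = 284094 - 2 = 284092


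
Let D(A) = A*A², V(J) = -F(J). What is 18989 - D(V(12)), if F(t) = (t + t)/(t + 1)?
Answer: 41732657/2197 ≈ 18995.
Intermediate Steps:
F(t) = 2*t/(1 + t) (F(t) = (2*t)/(1 + t) = 2*t/(1 + t))
V(J) = -2*J/(1 + J)
D(A) = A³
18989 - D(V(12)) = 18989 - (-2*12/(1 + 12))³ = 18989 - (-2*12/13)³ = 18989 - (-2*12*1/13)³ = 18989 - (-24/13)³ = 18989 - 1*(-13824/2197) = 18989 + 13824/2197 = 41732657/2197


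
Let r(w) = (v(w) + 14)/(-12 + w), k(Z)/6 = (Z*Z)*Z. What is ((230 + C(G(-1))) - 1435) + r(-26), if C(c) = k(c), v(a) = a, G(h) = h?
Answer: -23003/19 ≈ -1210.7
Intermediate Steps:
k(Z) = 6*Z**3 (k(Z) = 6*((Z*Z)*Z) = 6*(Z**2*Z) = 6*Z**3)
C(c) = 6*c**3
r(w) = (14 + w)/(-12 + w) (r(w) = (w + 14)/(-12 + w) = (14 + w)/(-12 + w))
((230 + C(G(-1))) - 1435) + r(-26) = ((230 + 6*(-1)**3) - 1435) + (14 - 26)/(-12 - 26) = ((230 + 6*(-1)) - 1435) - 12/(-38) = ((230 - 6) - 1435) - 1/38*(-12) = (224 - 1435) + 6/19 = -1211 + 6/19 = -23003/19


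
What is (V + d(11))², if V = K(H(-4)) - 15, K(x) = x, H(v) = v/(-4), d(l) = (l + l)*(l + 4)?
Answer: 99856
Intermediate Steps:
d(l) = 2*l*(4 + l) (d(l) = (2*l)*(4 + l) = 2*l*(4 + l))
H(v) = -v/4 (H(v) = v*(-¼) = -v/4)
V = -14 (V = -¼*(-4) - 15 = 1 - 15 = -14)
(V + d(11))² = (-14 + 2*11*(4 + 11))² = (-14 + 2*11*15)² = (-14 + 330)² = 316² = 99856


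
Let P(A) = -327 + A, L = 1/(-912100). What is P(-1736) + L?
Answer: -1881662301/912100 ≈ -2063.0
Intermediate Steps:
L = -1/912100 ≈ -1.0964e-6
P(-1736) + L = (-327 - 1736) - 1/912100 = -2063 - 1/912100 = -1881662301/912100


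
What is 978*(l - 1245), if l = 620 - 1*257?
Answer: -862596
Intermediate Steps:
l = 363 (l = 620 - 257 = 363)
978*(l - 1245) = 978*(363 - 1245) = 978*(-882) = -862596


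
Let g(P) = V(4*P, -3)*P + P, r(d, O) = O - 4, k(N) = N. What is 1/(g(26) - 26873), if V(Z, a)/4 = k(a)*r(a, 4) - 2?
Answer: -1/27055 ≈ -3.6962e-5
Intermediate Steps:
r(d, O) = -4 + O
V(Z, a) = -8 (V(Z, a) = 4*(a*(-4 + 4) - 2) = 4*(a*0 - 2) = 4*(0 - 2) = 4*(-2) = -8)
g(P) = -7*P (g(P) = -8*P + P = -7*P)
1/(g(26) - 26873) = 1/(-7*26 - 26873) = 1/(-182 - 26873) = 1/(-27055) = -1/27055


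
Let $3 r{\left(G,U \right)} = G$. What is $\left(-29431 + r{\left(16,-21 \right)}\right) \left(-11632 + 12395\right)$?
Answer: $- \frac{67355351}{3} \approx -2.2452 \cdot 10^{7}$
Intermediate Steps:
$r{\left(G,U \right)} = \frac{G}{3}$
$\left(-29431 + r{\left(16,-21 \right)}\right) \left(-11632 + 12395\right) = \left(-29431 + \frac{1}{3} \cdot 16\right) \left(-11632 + 12395\right) = \left(-29431 + \frac{16}{3}\right) 763 = \left(- \frac{88277}{3}\right) 763 = - \frac{67355351}{3}$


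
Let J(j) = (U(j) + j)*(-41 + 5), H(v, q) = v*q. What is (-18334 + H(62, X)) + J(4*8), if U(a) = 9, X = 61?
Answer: -16028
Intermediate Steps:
H(v, q) = q*v
J(j) = -324 - 36*j (J(j) = (9 + j)*(-41 + 5) = (9 + j)*(-36) = -324 - 36*j)
(-18334 + H(62, X)) + J(4*8) = (-18334 + 61*62) + (-324 - 144*8) = (-18334 + 3782) + (-324 - 36*32) = -14552 + (-324 - 1152) = -14552 - 1476 = -16028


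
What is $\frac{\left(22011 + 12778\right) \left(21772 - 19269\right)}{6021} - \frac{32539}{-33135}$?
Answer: $\frac{961829301788}{66501945} \approx 14463.0$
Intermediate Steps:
$\frac{\left(22011 + 12778\right) \left(21772 - 19269\right)}{6021} - \frac{32539}{-33135} = 34789 \cdot 2503 \cdot \frac{1}{6021} - - \frac{32539}{33135} = 87076867 \cdot \frac{1}{6021} + \frac{32539}{33135} = \frac{87076867}{6021} + \frac{32539}{33135} = \frac{961829301788}{66501945}$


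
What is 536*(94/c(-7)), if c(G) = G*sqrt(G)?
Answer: 50384*I*sqrt(7)/49 ≈ 2720.5*I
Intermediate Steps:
c(G) = G**(3/2)
536*(94/c(-7)) = 536*(94/((-7)**(3/2))) = 536*(94/((-7*I*sqrt(7)))) = 536*(94*(I*sqrt(7)/49)) = 536*(94*I*sqrt(7)/49) = 50384*I*sqrt(7)/49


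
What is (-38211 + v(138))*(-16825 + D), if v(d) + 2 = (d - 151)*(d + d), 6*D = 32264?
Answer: 1435571743/3 ≈ 4.7852e+8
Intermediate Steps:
D = 16132/3 (D = (1/6)*32264 = 16132/3 ≈ 5377.3)
v(d) = -2 + 2*d*(-151 + d) (v(d) = -2 + (d - 151)*(d + d) = -2 + (-151 + d)*(2*d) = -2 + 2*d*(-151 + d))
(-38211 + v(138))*(-16825 + D) = (-38211 + (-2 - 302*138 + 2*138**2))*(-16825 + 16132/3) = (-38211 + (-2 - 41676 + 2*19044))*(-34343/3) = (-38211 + (-2 - 41676 + 38088))*(-34343/3) = (-38211 - 3590)*(-34343/3) = -41801*(-34343/3) = 1435571743/3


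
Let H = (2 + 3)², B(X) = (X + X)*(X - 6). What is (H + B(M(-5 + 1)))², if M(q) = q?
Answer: 11025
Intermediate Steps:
B(X) = 2*X*(-6 + X) (B(X) = (2*X)*(-6 + X) = 2*X*(-6 + X))
H = 25 (H = 5² = 25)
(H + B(M(-5 + 1)))² = (25 + 2*(-5 + 1)*(-6 + (-5 + 1)))² = (25 + 2*(-4)*(-6 - 4))² = (25 + 2*(-4)*(-10))² = (25 + 80)² = 105² = 11025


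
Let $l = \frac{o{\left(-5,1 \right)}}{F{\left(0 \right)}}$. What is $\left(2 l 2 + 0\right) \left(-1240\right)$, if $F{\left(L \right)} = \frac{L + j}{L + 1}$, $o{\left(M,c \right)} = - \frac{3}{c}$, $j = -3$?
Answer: $-4960$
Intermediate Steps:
$F{\left(L \right)} = \frac{-3 + L}{1 + L}$ ($F{\left(L \right)} = \frac{L - 3}{L + 1} = \frac{-3 + L}{1 + L}$)
$l = 1$ ($l = \frac{\left(-3\right) 1^{-1}}{\frac{1}{1 + 0} \left(-3 + 0\right)} = \frac{\left(-3\right) 1}{1^{-1} \left(-3\right)} = - \frac{3}{1 \left(-3\right)} = - \frac{3}{-3} = \left(-3\right) \left(- \frac{1}{3}\right) = 1$)
$\left(2 l 2 + 0\right) \left(-1240\right) = \left(2 \cdot 1 \cdot 2 + 0\right) \left(-1240\right) = \left(2 \cdot 2 + 0\right) \left(-1240\right) = \left(4 + 0\right) \left(-1240\right) = 4 \left(-1240\right) = -4960$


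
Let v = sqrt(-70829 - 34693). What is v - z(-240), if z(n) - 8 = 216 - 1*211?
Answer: -13 + I*sqrt(105522) ≈ -13.0 + 324.84*I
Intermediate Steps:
z(n) = 13 (z(n) = 8 + (216 - 1*211) = 8 + (216 - 211) = 8 + 5 = 13)
v = I*sqrt(105522) (v = sqrt(-105522) = I*sqrt(105522) ≈ 324.84*I)
v - z(-240) = I*sqrt(105522) - 1*13 = I*sqrt(105522) - 13 = -13 + I*sqrt(105522)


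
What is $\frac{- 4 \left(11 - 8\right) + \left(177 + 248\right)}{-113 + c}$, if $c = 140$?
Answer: $\frac{413}{27} \approx 15.296$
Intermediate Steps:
$\frac{- 4 \left(11 - 8\right) + \left(177 + 248\right)}{-113 + c} = \frac{- 4 \left(11 - 8\right) + \left(177 + 248\right)}{-113 + 140} = \frac{\left(-4\right) 3 + 425}{27} = \left(-12 + 425\right) \frac{1}{27} = 413 \cdot \frac{1}{27} = \frac{413}{27}$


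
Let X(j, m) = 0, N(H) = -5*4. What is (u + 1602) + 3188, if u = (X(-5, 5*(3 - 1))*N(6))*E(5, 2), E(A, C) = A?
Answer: 4790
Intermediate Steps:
N(H) = -20
u = 0 (u = (0*(-20))*5 = 0*5 = 0)
(u + 1602) + 3188 = (0 + 1602) + 3188 = 1602 + 3188 = 4790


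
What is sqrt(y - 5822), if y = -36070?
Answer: 2*I*sqrt(10473) ≈ 204.68*I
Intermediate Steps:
sqrt(y - 5822) = sqrt(-36070 - 5822) = sqrt(-41892) = 2*I*sqrt(10473)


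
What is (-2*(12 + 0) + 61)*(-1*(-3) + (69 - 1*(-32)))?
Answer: 3848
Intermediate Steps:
(-2*(12 + 0) + 61)*(-1*(-3) + (69 - 1*(-32))) = (-2*12 + 61)*(3 + (69 + 32)) = (-24 + 61)*(3 + 101) = 37*104 = 3848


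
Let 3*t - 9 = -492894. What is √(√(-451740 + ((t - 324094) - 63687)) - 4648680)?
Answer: √(-4648680 + 22*I*√2074) ≈ 0.23 + 2156.1*I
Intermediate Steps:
t = -164295 (t = 3 + (⅓)*(-492894) = 3 - 164298 = -164295)
√(√(-451740 + ((t - 324094) - 63687)) - 4648680) = √(√(-451740 + ((-164295 - 324094) - 63687)) - 4648680) = √(√(-451740 + (-488389 - 63687)) - 4648680) = √(√(-451740 - 552076) - 4648680) = √(√(-1003816) - 4648680) = √(22*I*√2074 - 4648680) = √(-4648680 + 22*I*√2074)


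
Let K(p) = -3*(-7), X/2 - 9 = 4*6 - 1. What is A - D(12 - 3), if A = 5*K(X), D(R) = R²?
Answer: 24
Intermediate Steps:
X = 64 (X = 18 + 2*(4*6 - 1) = 18 + 2*(24 - 1) = 18 + 2*23 = 18 + 46 = 64)
K(p) = 21
A = 105 (A = 5*21 = 105)
A - D(12 - 3) = 105 - (12 - 3)² = 105 - 1*9² = 105 - 1*81 = 105 - 81 = 24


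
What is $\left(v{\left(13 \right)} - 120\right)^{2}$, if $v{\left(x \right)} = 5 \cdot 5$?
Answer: $9025$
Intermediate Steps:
$v{\left(x \right)} = 25$
$\left(v{\left(13 \right)} - 120\right)^{2} = \left(25 - 120\right)^{2} = \left(-95\right)^{2} = 9025$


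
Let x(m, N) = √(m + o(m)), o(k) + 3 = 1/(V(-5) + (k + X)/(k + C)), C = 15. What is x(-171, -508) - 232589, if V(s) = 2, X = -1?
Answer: -232589 + 3*I*√2335/11 ≈ -2.3259e+5 + 13.179*I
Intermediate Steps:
o(k) = -3 + 1/(2 + (-1 + k)/(15 + k)) (o(k) = -3 + 1/(2 + (k - 1)/(k + 15)) = -3 + 1/(2 + (-1 + k)/(15 + k)))
x(m, N) = √(m + 8*(-9 - m)/(29 + 3*m))
x(-171, -508) - 232589 = √((-72 - 8*(-171) - 171*(29 + 3*(-171)))/(29 + 3*(-171))) - 232589 = √((-72 + 1368 - 171*(29 - 513))/(29 - 513)) - 232589 = √((-72 + 1368 - 171*(-484))/(-484)) - 232589 = √(-(-72 + 1368 + 82764)/484) - 232589 = √(-1/484*84060) - 232589 = √(-21015/121) - 232589 = 3*I*√2335/11 - 232589 = -232589 + 3*I*√2335/11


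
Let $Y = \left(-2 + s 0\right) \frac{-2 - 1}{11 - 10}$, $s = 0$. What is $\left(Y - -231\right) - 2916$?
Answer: $-2679$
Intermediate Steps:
$Y = 6$ ($Y = \left(-2 + 0 \cdot 0\right) \frac{-2 - 1}{11 - 10} = \left(-2 + 0\right) \left(- \frac{3}{1}\right) = - 2 \left(\left(-3\right) 1\right) = \left(-2\right) \left(-3\right) = 6$)
$\left(Y - -231\right) - 2916 = \left(6 - -231\right) - 2916 = \left(6 + \left(-233 + 464\right)\right) - 2916 = \left(6 + 231\right) - 2916 = 237 - 2916 = -2679$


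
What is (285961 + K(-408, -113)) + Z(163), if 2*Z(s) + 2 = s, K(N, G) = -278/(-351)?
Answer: 200801689/702 ≈ 2.8604e+5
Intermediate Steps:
K(N, G) = 278/351 (K(N, G) = -278*(-1/351) = 278/351)
Z(s) = -1 + s/2
(285961 + K(-408, -113)) + Z(163) = (285961 + 278/351) + (-1 + (1/2)*163) = 100372589/351 + (-1 + 163/2) = 100372589/351 + 161/2 = 200801689/702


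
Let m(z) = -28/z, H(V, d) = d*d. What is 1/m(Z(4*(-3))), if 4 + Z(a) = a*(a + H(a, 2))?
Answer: -23/7 ≈ -3.2857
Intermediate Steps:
H(V, d) = d**2
Z(a) = -4 + a*(4 + a) (Z(a) = -4 + a*(a + 2**2) = -4 + a*(a + 4) = -4 + a*(4 + a))
1/m(Z(4*(-3))) = 1/(-28/(-4 + (4*(-3))**2 + 4*(4*(-3)))) = 1/(-28/(-4 + (-12)**2 + 4*(-12))) = 1/(-28/(-4 + 144 - 48)) = 1/(-28/92) = 1/(-28*1/92) = 1/(-7/23) = -23/7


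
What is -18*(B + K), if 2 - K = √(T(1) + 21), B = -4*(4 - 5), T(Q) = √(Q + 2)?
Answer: -108 + 18*√(21 + √3) ≈ -22.179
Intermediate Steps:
T(Q) = √(2 + Q)
B = 4 (B = -4*(-1) = 4)
K = 2 - √(21 + √3) (K = 2 - √(√(2 + 1) + 21) = 2 - √(√3 + 21) = 2 - √(21 + √3) ≈ -2.7678)
-18*(B + K) = -18*(4 + (2 - √(21 + √3))) = -18*(6 - √(21 + √3)) = -108 + 18*√(21 + √3)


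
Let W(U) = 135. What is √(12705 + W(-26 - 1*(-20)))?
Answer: 2*√3210 ≈ 113.31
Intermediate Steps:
√(12705 + W(-26 - 1*(-20))) = √(12705 + 135) = √12840 = 2*√3210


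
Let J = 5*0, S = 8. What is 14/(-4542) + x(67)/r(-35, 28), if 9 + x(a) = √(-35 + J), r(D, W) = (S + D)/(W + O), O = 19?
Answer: 35572/2271 - 47*I*√35/27 ≈ 15.664 - 10.298*I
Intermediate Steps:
r(D, W) = (8 + D)/(19 + W) (r(D, W) = (8 + D)/(W + 19) = (8 + D)/(19 + W))
J = 0
x(a) = -9 + I*√35 (x(a) = -9 + √(-35 + 0) = -9 + √(-35) = -9 + I*√35)
14/(-4542) + x(67)/r(-35, 28) = 14/(-4542) + (-9 + I*√35)/(((8 - 35)/(19 + 28))) = 14*(-1/4542) + (-9 + I*√35)/((-27/47)) = -7/2271 + (-9 + I*√35)/(((1/47)*(-27))) = -7/2271 + (-9 + I*√35)/(-27/47) = -7/2271 + (-9 + I*√35)*(-47/27) = -7/2271 + (47/3 - 47*I*√35/27) = 35572/2271 - 47*I*√35/27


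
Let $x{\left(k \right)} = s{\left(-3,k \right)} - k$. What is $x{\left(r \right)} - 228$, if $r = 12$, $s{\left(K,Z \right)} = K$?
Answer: $-243$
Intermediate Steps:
$x{\left(k \right)} = -3 - k$
$x{\left(r \right)} - 228 = \left(-3 - 12\right) - 228 = -15 - 228 = -243$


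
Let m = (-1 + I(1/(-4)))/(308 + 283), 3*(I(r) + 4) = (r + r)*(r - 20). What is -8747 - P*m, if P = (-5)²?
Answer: -41355491/4728 ≈ -8746.9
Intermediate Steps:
I(r) = -4 + 2*r*(-20 + r)/3 (I(r) = -4 + ((r + r)*(r - 20))/3 = -4 + ((2*r)*(-20 + r))/3 = -4 + (2*r*(-20 + r))/3 = -4 + 2*r*(-20 + r)/3)
m = -13/4728 (m = (-1 + (-4 - 40/(3*(-4)) + 2*(1/(-4))²/3))/(308 + 283) = (-1 + (-4 - 40*(-1)/(3*4) + 2*(1*(-¼))²/3))/591 = (-1 + (-4 - 40/3*(-¼) + 2*(-¼)²/3))*(1/591) = (-1 + (-4 + 10/3 + (⅔)*(1/16)))*(1/591) = (-1 + (-4 + 10/3 + 1/24))*(1/591) = (-1 - 5/8)*(1/591) = -13/8*1/591 = -13/4728 ≈ -0.0027496)
P = 25
-8747 - P*m = -8747 - 25*(-13)/4728 = -8747 - 1*(-325/4728) = -8747 + 325/4728 = -41355491/4728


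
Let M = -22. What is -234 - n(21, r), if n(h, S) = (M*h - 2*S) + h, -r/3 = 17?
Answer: 105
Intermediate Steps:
r = -51 (r = -3*17 = -51)
n(h, S) = -21*h - 2*S (n(h, S) = (-22*h - 2*S) + h = -21*h - 2*S)
-234 - n(21, r) = -234 - (-21*21 - 2*(-51)) = -234 - (-441 + 102) = -234 - 1*(-339) = -234 + 339 = 105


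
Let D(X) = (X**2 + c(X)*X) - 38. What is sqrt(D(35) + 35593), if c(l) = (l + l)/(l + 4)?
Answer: sqrt(56037930)/39 ≈ 191.94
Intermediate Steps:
c(l) = 2*l/(4 + l) (c(l) = (2*l)/(4 + l) = 2*l/(4 + l))
D(X) = -38 + X**2 + 2*X**2/(4 + X) (D(X) = (X**2 + (2*X/(4 + X))*X) - 38 = (X**2 + 2*X**2/(4 + X)) - 38 = -38 + X**2 + 2*X**2/(4 + X))
sqrt(D(35) + 35593) = sqrt((2*35**2 + (-38 + 35**2)*(4 + 35))/(4 + 35) + 35593) = sqrt((2*1225 + (-38 + 1225)*39)/39 + 35593) = sqrt((2450 + 1187*39)/39 + 35593) = sqrt((2450 + 46293)/39 + 35593) = sqrt((1/39)*48743 + 35593) = sqrt(48743/39 + 35593) = sqrt(1436870/39) = sqrt(56037930)/39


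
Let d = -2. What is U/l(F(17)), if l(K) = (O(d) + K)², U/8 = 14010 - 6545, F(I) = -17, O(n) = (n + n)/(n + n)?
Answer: 7465/32 ≈ 233.28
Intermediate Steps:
O(n) = 1 (O(n) = (2*n)/((2*n)) = (2*n)*(1/(2*n)) = 1)
U = 59720 (U = 8*(14010 - 6545) = 8*7465 = 59720)
l(K) = (1 + K)²
U/l(F(17)) = 59720/((1 - 17)²) = 59720/((-16)²) = 59720/256 = 59720*(1/256) = 7465/32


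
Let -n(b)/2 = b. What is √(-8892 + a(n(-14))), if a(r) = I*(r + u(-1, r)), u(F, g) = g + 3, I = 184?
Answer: 2*√491 ≈ 44.317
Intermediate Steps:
u(F, g) = 3 + g
n(b) = -2*b
a(r) = 552 + 368*r (a(r) = 184*(r + (3 + r)) = 184*(3 + 2*r) = 552 + 368*r)
√(-8892 + a(n(-14))) = √(-8892 + (552 + 368*(-2*(-14)))) = √(-8892 + (552 + 368*28)) = √(-8892 + (552 + 10304)) = √(-8892 + 10856) = √1964 = 2*√491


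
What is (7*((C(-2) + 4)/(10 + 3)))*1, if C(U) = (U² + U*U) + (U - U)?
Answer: 84/13 ≈ 6.4615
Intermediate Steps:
C(U) = 2*U² (C(U) = (U² + U²) + 0 = 2*U² + 0 = 2*U²)
(7*((C(-2) + 4)/(10 + 3)))*1 = (7*((2*(-2)² + 4)/(10 + 3)))*1 = (7*((2*4 + 4)/13))*1 = (7*((8 + 4)*(1/13)))*1 = (7*(12*(1/13)))*1 = (7*(12/13))*1 = (84/13)*1 = 84/13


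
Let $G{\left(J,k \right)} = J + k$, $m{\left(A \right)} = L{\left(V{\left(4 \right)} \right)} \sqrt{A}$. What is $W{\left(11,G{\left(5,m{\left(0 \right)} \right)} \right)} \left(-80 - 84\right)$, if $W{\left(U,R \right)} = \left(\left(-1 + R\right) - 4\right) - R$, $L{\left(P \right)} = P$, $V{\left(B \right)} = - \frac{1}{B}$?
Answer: $820$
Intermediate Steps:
$m{\left(A \right)} = - \frac{\sqrt{A}}{4}$ ($m{\left(A \right)} = - \frac{1}{4} \sqrt{A} = \left(-1\right) \frac{1}{4} \sqrt{A} = - \frac{\sqrt{A}}{4}$)
$W{\left(U,R \right)} = -5$ ($W{\left(U,R \right)} = \left(-5 + R\right) - R = -5$)
$W{\left(11,G{\left(5,m{\left(0 \right)} \right)} \right)} \left(-80 - 84\right) = - 5 \left(-80 - 84\right) = \left(-5\right) \left(-164\right) = 820$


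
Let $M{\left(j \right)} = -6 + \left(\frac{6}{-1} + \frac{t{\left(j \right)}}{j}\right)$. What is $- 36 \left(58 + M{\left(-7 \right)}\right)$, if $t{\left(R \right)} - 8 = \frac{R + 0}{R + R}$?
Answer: $- \frac{11286}{7} \approx -1612.3$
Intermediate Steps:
$t{\left(R \right)} = \frac{17}{2}$ ($t{\left(R \right)} = 8 + \frac{R + 0}{R + R} = 8 + \frac{R}{2 R} = 8 + R \frac{1}{2 R} = 8 + \frac{1}{2} = \frac{17}{2}$)
$M{\left(j \right)} = -12 + \frac{17}{2 j}$ ($M{\left(j \right)} = -6 + \left(\frac{6}{-1} + \frac{17}{2 j}\right) = -6 + \left(6 \left(-1\right) + \frac{17}{2 j}\right) = -6 - \left(6 - \frac{17}{2 j}\right) = -12 + \frac{17}{2 j}$)
$- 36 \left(58 + M{\left(-7 \right)}\right) = - 36 \left(58 - \left(12 - \frac{17}{2 \left(-7\right)}\right)\right) = - 36 \left(58 + \left(-12 + \frac{17}{2} \left(- \frac{1}{7}\right)\right)\right) = - 36 \left(58 - \frac{185}{14}\right) = \left(-36\right) \frac{627}{14} = - \frac{11286}{7}$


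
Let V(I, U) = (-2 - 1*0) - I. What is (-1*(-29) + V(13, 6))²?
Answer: 196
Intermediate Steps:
V(I, U) = -2 - I (V(I, U) = (-2 + 0) - I = -2 - I)
(-1*(-29) + V(13, 6))² = (-1*(-29) + (-2 - 1*13))² = (29 + (-2 - 13))² = (29 - 15)² = 14² = 196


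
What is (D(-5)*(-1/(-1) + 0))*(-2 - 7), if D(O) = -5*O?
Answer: -225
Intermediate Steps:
(D(-5)*(-1/(-1) + 0))*(-2 - 7) = ((-5*(-5))*(-1/(-1) + 0))*(-2 - 7) = (25*(-1*(-1) + 0))*(-9) = (25*(1 + 0))*(-9) = (25*1)*(-9) = 25*(-9) = -225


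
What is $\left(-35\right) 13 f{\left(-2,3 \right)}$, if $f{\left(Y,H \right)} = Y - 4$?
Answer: $2730$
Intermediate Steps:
$f{\left(Y,H \right)} = -4 + Y$
$\left(-35\right) 13 f{\left(-2,3 \right)} = \left(-35\right) 13 \left(-4 - 2\right) = \left(-455\right) \left(-6\right) = 2730$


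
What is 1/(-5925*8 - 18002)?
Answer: -1/65402 ≈ -1.5290e-5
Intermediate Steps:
1/(-5925*8 - 18002) = 1/(-47400 - 18002) = 1/(-65402) = -1/65402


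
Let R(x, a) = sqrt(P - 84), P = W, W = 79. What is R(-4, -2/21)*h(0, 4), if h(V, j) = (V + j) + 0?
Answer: 4*I*sqrt(5) ≈ 8.9443*I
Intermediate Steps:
P = 79
R(x, a) = I*sqrt(5) (R(x, a) = sqrt(79 - 84) = sqrt(-5) = I*sqrt(5))
h(V, j) = V + j
R(-4, -2/21)*h(0, 4) = (I*sqrt(5))*(0 + 4) = (I*sqrt(5))*4 = 4*I*sqrt(5)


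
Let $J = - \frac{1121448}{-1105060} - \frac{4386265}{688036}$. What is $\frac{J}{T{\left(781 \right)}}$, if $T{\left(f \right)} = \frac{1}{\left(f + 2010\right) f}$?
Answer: $- \frac{201900763984756073}{17280024140} \approx -1.1684 \cdot 10^{7}$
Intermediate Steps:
$T{\left(f \right)} = \frac{1}{f \left(2010 + f\right)}$ ($T{\left(f \right)} = \frac{1}{\left(2010 + f\right) f} = \frac{1}{f \left(2010 + f\right)}$)
$J = - \frac{1018872351193}{190080265540}$ ($J = \left(-1121448\right) \left(- \frac{1}{1105060}\right) - \frac{4386265}{688036} = \frac{280362}{276265} - \frac{4386265}{688036} = - \frac{1018872351193}{190080265540} \approx -5.3602$)
$\frac{J}{T{\left(781 \right)}} = - \frac{1018872351193}{190080265540 \frac{1}{781 \left(2010 + 781\right)}} = - \frac{1018872351193}{190080265540 \frac{1}{781 \cdot 2791}} = - \frac{1018872351193}{190080265540 \cdot \frac{1}{781} \cdot \frac{1}{2791}} = - \frac{1018872351193 \frac{1}{\frac{1}{2179771}}}{190080265540} = \left(- \frac{1018872351193}{190080265540}\right) 2179771 = - \frac{201900763984756073}{17280024140}$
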